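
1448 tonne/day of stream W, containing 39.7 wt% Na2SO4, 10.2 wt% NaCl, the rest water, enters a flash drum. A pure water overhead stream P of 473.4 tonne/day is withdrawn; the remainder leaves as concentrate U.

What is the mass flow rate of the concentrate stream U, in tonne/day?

974.6 tonne/day

Concentrate = 1448 − 473.4 = 974.6 tonne/day.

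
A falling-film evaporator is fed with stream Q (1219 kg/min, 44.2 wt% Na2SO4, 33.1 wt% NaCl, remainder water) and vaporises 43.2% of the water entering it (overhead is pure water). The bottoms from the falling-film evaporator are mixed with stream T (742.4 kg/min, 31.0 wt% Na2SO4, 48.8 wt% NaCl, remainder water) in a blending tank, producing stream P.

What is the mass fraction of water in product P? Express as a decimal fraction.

Vapour removed = 0.432×0.227×1219 = 119.54 kg/min; concentrate = 1099.5 kg/min.
water reaching the mixer = 157.17 (from concentrate) + 742.4×0.202 = 307.14 kg/min.
Product flow = 1099.5 + 742.4 = 1841.9 kg/min; water fraction = 0.167.

0.167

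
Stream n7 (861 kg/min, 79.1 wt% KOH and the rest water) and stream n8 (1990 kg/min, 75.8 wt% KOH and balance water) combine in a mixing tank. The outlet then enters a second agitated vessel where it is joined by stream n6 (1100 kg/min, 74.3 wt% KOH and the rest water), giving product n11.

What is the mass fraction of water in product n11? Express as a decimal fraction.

0.2390

Overall, product flow = 3951 kg/min.
water in = 861×0.209 + 1990×0.242 + 1100×0.257 = 944.23 kg/min.
water fraction in n11 = 0.2390.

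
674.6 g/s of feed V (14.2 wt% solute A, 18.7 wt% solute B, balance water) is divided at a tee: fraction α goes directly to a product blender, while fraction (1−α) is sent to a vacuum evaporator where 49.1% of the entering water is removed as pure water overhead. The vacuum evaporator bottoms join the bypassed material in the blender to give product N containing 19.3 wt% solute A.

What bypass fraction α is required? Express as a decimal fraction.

0.198

All 674.6×0.142 = 95.793 g/s of solute A reaches N, so N = 95.793/0.193 = 496.34 g/s and vapour = 178.26 g/s.
The evaporator receives (1−α)·674.6 of feed at 0.671 water and removes 0.491 of that water:
0.491×0.671×(1−α)×674.6 = 178.26
(1−α) = 178.26/222.25 = 0.8021;  α = 0.1979.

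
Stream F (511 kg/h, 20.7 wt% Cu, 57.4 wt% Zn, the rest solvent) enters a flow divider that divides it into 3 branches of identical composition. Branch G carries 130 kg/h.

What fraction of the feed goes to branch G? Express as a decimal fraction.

Fraction to G = 130/511 = 0.2544.

0.254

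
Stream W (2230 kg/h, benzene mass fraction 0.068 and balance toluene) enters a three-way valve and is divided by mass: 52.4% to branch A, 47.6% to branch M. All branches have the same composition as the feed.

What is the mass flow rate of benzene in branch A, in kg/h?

Branch A total = 0.524×2230 = 1168.5 kg/h.
benzene in A = 0.068×1168.5 = 79.459 kg/h.

79.46 kg/h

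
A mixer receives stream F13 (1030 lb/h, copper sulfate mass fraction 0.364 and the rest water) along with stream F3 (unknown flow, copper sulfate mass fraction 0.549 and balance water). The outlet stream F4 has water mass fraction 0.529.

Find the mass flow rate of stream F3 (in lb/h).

Let F3 be the unknown flow. Total out = 1030 + F3.
water balance: 655.08 + 0.451·F3 = 0.529·(1030 + F3)
(0.451 − 0.529)·F3 = 0.529×1030 − 655.08 = -110.21
F3 = -110.21 / -0.078 = 1412.9 lb/h

1413 lb/h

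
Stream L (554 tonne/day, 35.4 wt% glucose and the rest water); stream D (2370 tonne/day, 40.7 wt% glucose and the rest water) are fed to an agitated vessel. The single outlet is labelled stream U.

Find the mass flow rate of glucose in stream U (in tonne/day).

glucose out = glucose in = 554×0.354 + 2370×0.407 = 1160.7 tonne/day.

1161 tonne/day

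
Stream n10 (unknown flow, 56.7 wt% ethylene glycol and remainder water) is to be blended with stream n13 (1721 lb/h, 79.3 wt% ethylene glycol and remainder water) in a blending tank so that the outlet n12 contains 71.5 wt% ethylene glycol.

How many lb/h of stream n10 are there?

907 lb/h

Let n10 be the unknown flow. Total out = 1721 + n10.
ethylene glycol balance: 1364.8 + 0.567·n10 = 0.715·(1721 + n10)
(0.567 − 0.715)·n10 = 0.715×1721 − 1364.8 = -134.24
n10 = -134.24 / -0.148 = 907.01 lb/h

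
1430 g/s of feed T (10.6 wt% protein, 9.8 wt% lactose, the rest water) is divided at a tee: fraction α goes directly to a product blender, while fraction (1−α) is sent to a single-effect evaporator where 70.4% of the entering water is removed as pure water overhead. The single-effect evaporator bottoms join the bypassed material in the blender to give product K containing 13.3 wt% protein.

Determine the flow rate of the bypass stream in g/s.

All 1430×0.106 = 151.58 g/s of protein reaches K, so K = 151.58/0.133 = 1139.7 g/s and vapour = 290.3 g/s.
The evaporator receives (1−α)·1430 of feed at 0.796 water and removes 0.704 of that water:
0.704×0.796×(1−α)×1430 = 290.3
(1−α) = 290.3/801.35 = 0.3623;  α = 0.6377.
Bypass flow = 0.6377×1430 = 911.96 g/s.

912 g/s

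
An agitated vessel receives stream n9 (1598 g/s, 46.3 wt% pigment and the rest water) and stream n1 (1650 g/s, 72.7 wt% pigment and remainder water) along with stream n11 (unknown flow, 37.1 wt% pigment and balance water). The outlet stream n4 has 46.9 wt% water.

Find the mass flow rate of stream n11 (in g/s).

1342 g/s

Let n11 be the unknown flow. Total out = 3248 + n11.
water balance: 1308.6 + 0.629·n11 = 0.469·(3248 + n11)
(0.629 − 0.469)·n11 = 0.469×3248 − 1308.6 = 214.74
n11 = 214.74 / 0.160 = 1342.1 g/s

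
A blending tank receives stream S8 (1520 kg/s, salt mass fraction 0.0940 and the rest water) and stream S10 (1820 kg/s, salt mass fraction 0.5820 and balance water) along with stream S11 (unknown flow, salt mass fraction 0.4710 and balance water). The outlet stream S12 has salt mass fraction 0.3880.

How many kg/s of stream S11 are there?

Let S11 be the unknown flow. Total out = 3340 + S11.
salt balance: 1202.1 + 0.471·S11 = 0.388·(3340 + S11)
(0.471 − 0.388)·S11 = 0.388×3340 − 1202.1 = 93.8
S11 = 93.8 / 0.083 = 1130.1 kg/s

1130 kg/s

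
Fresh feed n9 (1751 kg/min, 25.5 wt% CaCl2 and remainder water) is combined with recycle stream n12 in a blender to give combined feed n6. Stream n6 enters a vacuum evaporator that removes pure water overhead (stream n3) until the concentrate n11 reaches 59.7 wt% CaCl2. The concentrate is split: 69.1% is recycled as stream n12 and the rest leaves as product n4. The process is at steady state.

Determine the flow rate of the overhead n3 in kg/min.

1003 kg/min

Overall CaCl2 balance (none leaves overhead): CaCl2 in fresh feed = CaCl2 in product, i.e. 1751×0.255 = (1−0.691)·n11·0.597.
n11 = 446.5/(0.597×0.309) = 2420.4 kg/min.
Recycle n12 = 0.691×2420.4 = 1672.5 kg/min.
Combined feed n6 = 1751 + 1672.5 = 3423.5 kg/min.
Overhead n3 = n6 − n11 = 3423.5 − 2420.4 = 1003.1 kg/min.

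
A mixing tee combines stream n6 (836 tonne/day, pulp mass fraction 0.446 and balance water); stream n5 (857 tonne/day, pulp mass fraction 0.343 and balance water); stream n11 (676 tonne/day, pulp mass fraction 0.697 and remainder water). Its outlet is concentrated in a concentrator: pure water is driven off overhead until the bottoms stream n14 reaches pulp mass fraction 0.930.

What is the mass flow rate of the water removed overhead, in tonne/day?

1145 tonne/day

pulp entering = 836×0.446 + 857×0.343 + 676×0.697 = 1138 tonne/day.
All pulp reports to n14, so n14 = 1138/0.930 = 1223.6 tonne/day.
Total feed = 2369 tonne/day; overhead = 2369 − 1223.6 = 1145.4 tonne/day.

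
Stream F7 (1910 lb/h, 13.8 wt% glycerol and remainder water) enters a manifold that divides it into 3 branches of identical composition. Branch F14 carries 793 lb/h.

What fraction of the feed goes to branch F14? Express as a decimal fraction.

0.415

Fraction to F14 = 793/1910 = 0.4152.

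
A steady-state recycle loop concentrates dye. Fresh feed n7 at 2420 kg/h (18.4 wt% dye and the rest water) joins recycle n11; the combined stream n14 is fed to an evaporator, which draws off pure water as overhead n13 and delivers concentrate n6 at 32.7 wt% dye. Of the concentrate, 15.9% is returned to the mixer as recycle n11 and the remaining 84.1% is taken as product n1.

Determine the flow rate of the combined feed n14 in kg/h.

Overall dye balance (none leaves overhead): dye in fresh feed = dye in product, i.e. 2420×0.184 = (1−0.159)·n6·0.327.
n6 = 445.28/(0.327×0.841) = 1619.2 kg/h.
Recycle n11 = 0.159×1619.2 = 257.45 kg/h.
Combined feed n14 = 2420 + 257.45 = 2677.4 kg/h.

2677 kg/h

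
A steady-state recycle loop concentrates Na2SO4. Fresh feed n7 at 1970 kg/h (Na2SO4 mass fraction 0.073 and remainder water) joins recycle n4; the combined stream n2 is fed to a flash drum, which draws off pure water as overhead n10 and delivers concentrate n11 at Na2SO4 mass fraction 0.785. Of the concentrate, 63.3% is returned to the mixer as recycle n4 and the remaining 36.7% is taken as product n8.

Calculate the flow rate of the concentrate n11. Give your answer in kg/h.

499.2 kg/h

Overall Na2SO4 balance (none leaves overhead): Na2SO4 in fresh feed = Na2SO4 in product, i.e. 1970×0.073 = (1−0.633)·n11·0.785.
n11 = 143.81/(0.785×0.367) = 499.18 kg/h.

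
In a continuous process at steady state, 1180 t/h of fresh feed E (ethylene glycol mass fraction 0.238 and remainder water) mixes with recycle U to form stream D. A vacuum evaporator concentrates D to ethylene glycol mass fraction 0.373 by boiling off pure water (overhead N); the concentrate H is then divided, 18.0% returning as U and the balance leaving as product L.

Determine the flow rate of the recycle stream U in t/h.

165.3 t/h

Overall ethylene glycol balance (none leaves overhead): ethylene glycol in fresh feed = ethylene glycol in product, i.e. 1180×0.238 = (1−0.180)·H·0.373.
H = 280.84/(0.373×0.820) = 918.2 t/h.
Recycle U = 0.180×918.2 = 165.28 t/h.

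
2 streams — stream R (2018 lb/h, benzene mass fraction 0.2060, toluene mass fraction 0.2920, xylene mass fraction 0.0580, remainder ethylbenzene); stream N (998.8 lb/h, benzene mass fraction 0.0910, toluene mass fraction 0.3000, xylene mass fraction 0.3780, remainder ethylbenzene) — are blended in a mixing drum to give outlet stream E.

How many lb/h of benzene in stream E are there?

506.6 lb/h

benzene out = benzene in = 2018×0.206 + 998.8×0.091 = 506.6 lb/h.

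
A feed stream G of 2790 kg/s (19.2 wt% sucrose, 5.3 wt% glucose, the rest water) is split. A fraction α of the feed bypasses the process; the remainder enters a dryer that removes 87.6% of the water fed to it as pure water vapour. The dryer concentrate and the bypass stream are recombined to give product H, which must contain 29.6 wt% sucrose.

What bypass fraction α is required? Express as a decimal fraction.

All 2790×0.192 = 535.68 kg/s of sucrose reaches H, so H = 535.68/0.296 = 1809.7 kg/s and vapour = 980.27 kg/s.
The evaporator receives (1−α)·2790 of feed at 0.755 water and removes 0.876 of that water:
0.876×0.755×(1−α)×2790 = 980.27
(1−α) = 980.27/1845.3 = 0.5312;  α = 0.4688.

0.469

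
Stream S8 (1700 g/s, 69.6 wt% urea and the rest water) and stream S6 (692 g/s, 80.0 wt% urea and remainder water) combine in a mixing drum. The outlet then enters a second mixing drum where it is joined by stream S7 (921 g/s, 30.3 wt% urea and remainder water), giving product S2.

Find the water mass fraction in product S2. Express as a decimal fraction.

Overall, product flow = 3313 g/s.
water in = 1700×0.304 + 692×0.200 + 921×0.697 = 1297.1 g/s.
water fraction in S2 = 0.3915.

0.3915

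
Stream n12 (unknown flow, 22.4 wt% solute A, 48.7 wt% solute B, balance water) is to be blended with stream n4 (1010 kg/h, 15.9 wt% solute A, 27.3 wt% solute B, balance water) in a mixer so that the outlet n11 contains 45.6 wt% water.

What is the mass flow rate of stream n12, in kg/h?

Let n12 be the unknown flow. Total out = 1010 + n12.
water balance: 573.68 + 0.289·n12 = 0.456·(1010 + n12)
(0.289 − 0.456)·n12 = 0.456×1010 − 573.68 = -113.12
n12 = -113.12 / -0.167 = 677.37 kg/h

677.4 kg/h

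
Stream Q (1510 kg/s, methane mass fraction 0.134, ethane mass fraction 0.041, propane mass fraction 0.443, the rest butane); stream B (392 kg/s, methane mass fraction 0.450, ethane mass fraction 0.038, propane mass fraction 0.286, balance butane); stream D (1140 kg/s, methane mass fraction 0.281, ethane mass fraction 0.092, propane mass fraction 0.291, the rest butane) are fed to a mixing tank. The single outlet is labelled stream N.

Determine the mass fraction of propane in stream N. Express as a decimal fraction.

0.366

Total flow out = 1510 + 392 + 1140 = 3042 kg/s.
propane in = 1510×0.443 + 392×0.286 + 1140×0.291 = 1112.8 kg/s.
propane mass fraction in N = 1112.8/3042 = 0.366.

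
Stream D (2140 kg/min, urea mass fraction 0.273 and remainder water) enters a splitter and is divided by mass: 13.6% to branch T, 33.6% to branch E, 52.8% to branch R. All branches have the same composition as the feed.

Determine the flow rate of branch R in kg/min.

1130 kg/min

Branch R flow = 0.528×2140 = 1129.9 kg/min.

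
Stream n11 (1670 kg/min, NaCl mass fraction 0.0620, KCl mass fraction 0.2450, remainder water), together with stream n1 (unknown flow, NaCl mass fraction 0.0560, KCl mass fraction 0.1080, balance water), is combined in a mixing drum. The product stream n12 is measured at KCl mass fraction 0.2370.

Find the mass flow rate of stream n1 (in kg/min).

103.6 kg/min

Let n1 be the unknown flow. Total out = 1670 + n1.
KCl balance: 409.15 + 0.108·n1 = 0.237·(1670 + n1)
(0.108 − 0.237)·n1 = 0.237×1670 − 409.15 = -13.36
n1 = -13.36 / -0.129 = 103.57 kg/min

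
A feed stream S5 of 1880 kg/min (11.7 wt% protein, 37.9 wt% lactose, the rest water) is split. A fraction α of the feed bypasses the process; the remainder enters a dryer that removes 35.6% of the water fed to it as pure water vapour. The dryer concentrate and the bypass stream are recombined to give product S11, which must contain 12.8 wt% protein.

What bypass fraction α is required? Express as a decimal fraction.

0.521

All 1880×0.117 = 219.96 kg/min of protein reaches S11, so S11 = 219.96/0.128 = 1718.4 kg/min and vapour = 161.56 kg/min.
The evaporator receives (1−α)·1880 of feed at 0.504 water and removes 0.356 of that water:
0.356×0.504×(1−α)×1880 = 161.56
(1−α) = 161.56/337.32 = 0.4790;  α = 0.5210.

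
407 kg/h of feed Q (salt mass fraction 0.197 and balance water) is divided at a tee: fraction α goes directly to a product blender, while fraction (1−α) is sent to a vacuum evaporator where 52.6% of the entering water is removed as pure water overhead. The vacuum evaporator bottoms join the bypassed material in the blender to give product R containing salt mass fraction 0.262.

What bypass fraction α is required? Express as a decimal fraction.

All 407×0.197 = 80.179 kg/h of salt reaches R, so R = 80.179/0.262 = 306.03 kg/h and vapour = 100.97 kg/h.
The evaporator receives (1−α)·407 of feed at 0.803 water and removes 0.526 of that water:
0.526×0.803×(1−α)×407 = 100.97
(1−α) = 100.97/171.91 = 0.5874;  α = 0.4126.

0.413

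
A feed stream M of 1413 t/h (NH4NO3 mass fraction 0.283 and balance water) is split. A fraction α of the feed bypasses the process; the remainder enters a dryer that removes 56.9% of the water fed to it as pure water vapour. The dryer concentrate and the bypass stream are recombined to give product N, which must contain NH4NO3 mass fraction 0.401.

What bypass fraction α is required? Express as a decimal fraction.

0.279

All 1413×0.283 = 399.88 t/h of NH4NO3 reaches N, so N = 399.88/0.401 = 997.2 t/h and vapour = 415.8 t/h.
The evaporator receives (1−α)·1413 of feed at 0.717 water and removes 0.569 of that water:
0.569×0.717×(1−α)×1413 = 415.8
(1−α) = 415.8/576.47 = 0.7213;  α = 0.2787.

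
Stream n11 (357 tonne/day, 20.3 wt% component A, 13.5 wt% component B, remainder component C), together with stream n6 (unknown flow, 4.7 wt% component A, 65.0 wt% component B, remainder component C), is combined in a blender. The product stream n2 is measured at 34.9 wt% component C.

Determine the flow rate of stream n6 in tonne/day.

Let n6 be the unknown flow. Total out = 357 + n6.
component C balance: 236.33 + 0.303·n6 = 0.349·(357 + n6)
(0.303 − 0.349)·n6 = 0.349×357 − 236.33 = -111.74
n6 = -111.74 / -0.046 = 2429.2 tonne/day

2429 tonne/day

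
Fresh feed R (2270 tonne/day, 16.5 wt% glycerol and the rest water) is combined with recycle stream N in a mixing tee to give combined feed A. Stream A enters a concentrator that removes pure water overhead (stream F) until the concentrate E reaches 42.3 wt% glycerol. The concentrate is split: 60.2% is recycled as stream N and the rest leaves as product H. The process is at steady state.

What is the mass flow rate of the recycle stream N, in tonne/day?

1339 tonne/day

Overall glycerol balance (none leaves overhead): glycerol in fresh feed = glycerol in product, i.e. 2270×0.165 = (1−0.602)·E·0.423.
E = 374.55/(0.423×0.398) = 2224.8 tonne/day.
Recycle N = 0.602×2224.8 = 1339.3 tonne/day.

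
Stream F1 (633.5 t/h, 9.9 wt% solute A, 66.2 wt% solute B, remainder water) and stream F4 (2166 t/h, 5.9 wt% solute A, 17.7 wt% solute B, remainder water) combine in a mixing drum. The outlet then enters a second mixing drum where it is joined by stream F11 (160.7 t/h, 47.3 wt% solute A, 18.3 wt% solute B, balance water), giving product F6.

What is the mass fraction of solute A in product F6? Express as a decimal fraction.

0.090

Overall, product flow = 2960.2 t/h.
solute A in = 633.5×0.099 + 2166×0.059 + 160.7×0.473 = 266.52 t/h.
solute A fraction in F6 = 0.090.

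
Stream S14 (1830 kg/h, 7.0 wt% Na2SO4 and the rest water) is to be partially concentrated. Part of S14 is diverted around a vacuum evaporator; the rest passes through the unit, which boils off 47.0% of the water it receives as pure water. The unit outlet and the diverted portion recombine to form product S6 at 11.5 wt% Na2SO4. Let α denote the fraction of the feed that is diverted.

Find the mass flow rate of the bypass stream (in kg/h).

All 1830×0.070 = 128.1 kg/h of Na2SO4 reaches S6, so S6 = 128.1/0.115 = 1113.9 kg/h and vapour = 716.09 kg/h.
The evaporator receives (1−α)·1830 of feed at 0.930 water and removes 0.470 of that water:
0.470×0.930×(1−α)×1830 = 716.09
(1−α) = 716.09/799.89 = 0.8952;  α = 0.1048.
Bypass flow = 0.1048×1830 = 191.73 kg/h.

191.7 kg/h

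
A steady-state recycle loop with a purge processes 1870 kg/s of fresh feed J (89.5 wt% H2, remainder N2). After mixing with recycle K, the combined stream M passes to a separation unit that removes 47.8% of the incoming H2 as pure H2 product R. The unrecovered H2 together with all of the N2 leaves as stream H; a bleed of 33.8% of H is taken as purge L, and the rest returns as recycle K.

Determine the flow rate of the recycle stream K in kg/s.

1268 kg/s

N2 enters only via J and leaves only via the purge: 1870×0.105 = 0.338×(N2 in H), and the separation unit passes all N2, so N2 in M = N2 in H = 580.92 kg/s.
H2 in M: m_A = 1870×0.895 + (1−0.338)·(1−0.478)·m_A, so m_A = 1673.7/0.6544 = 2557.4 kg/s.
H = (1−0.478)×2557.4 + 580.92 = 1915.9 kg/s.
Recycle K = (1−0.338)×1915.9 = 1268.3 kg/s.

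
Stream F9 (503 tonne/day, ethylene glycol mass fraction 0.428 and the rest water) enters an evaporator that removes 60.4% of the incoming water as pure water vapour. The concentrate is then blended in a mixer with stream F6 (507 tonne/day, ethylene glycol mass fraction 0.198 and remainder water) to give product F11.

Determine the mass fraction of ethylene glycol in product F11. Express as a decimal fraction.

0.377

Vapour removed = 0.604×0.572×503 = 173.78 tonne/day; concentrate = 329.22 tonne/day.
ethylene glycol reaching the mixer = 215.28 (from concentrate) + 507×0.198 = 315.67 tonne/day.
Product flow = 329.22 + 507 = 836.22 tonne/day; ethylene glycol fraction = 0.377.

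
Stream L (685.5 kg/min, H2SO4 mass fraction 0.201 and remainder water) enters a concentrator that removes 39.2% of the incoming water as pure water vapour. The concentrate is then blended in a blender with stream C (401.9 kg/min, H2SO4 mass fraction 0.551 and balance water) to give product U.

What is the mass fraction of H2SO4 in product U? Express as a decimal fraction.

0.412

Vapour removed = 0.392×0.799×685.5 = 214.7 kg/min; concentrate = 470.8 kg/min.
H2SO4 reaching the mixer = 137.79 (from concentrate) + 401.9×0.551 = 359.23 kg/min.
Product flow = 470.8 + 401.9 = 872.7 kg/min; H2SO4 fraction = 0.412.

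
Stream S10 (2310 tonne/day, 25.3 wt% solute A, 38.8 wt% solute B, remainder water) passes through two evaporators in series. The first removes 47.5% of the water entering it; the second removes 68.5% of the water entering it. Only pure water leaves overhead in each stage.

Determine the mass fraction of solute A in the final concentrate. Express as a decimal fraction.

water in feed = 2310×0.359 = 829.29 tonne/day.
After stage 1: water left = (1−0.475)×829.29 = 435.38; stream total = 1916.1 tonne/day.
After stage 2: water left = (1−0.685)×435.38 = 137.14; final concentrate = 1617.9 tonne/day.
solute A fraction = 584.43/1617.9 = 0.3612.

0.3612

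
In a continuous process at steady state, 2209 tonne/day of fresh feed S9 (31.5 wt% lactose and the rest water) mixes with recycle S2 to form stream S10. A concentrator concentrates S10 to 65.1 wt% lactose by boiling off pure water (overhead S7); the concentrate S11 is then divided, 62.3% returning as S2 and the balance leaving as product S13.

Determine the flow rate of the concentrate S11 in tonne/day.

2835 tonne/day

Overall lactose balance (none leaves overhead): lactose in fresh feed = lactose in product, i.e. 2209×0.315 = (1−0.623)·S11·0.651.
S11 = 695.84/(0.651×0.377) = 2835.2 tonne/day.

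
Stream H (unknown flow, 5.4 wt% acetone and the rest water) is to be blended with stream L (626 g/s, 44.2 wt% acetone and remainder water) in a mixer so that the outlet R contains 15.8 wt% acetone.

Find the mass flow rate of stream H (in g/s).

1709 g/s

Let H be the unknown flow. Total out = 626 + H.
acetone balance: 276.69 + 0.054·H = 0.158·(626 + H)
(0.054 − 0.158)·H = 0.158×626 − 276.69 = -177.78
H = -177.78 / -0.104 = 1709.5 g/s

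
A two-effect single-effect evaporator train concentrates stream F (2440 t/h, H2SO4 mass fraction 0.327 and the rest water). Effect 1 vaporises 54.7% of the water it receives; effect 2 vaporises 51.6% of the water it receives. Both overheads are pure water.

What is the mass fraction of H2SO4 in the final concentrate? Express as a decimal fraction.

0.689

water in feed = 2440×0.673 = 1642.1 t/h.
After stage 1: water left = (1−0.547)×1642.1 = 743.88; stream total = 1541.8 t/h.
After stage 2: water left = (1−0.516)×743.88 = 360.04; final concentrate = 1157.9 t/h.
H2SO4 fraction = 797.88/1157.9 = 0.689.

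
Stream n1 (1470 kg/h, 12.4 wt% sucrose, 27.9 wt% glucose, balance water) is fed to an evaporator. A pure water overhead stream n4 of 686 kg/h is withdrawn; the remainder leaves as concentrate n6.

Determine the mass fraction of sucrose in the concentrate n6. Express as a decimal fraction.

0.233

sucrose is not removed: 1470×0.124 = 182.28 kg/h of sucrose enters n6.
Concentrate = 1470 − 686 = 784 kg/h.
Mass fraction = 182.28/784 = 0.233.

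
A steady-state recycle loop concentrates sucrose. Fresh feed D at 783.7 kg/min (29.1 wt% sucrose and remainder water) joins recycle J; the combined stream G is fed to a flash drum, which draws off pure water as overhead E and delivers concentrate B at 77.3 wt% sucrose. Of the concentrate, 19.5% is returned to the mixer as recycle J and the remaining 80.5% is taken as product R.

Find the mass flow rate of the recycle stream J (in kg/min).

Overall sucrose balance (none leaves overhead): sucrose in fresh feed = sucrose in product, i.e. 783.7×0.291 = (1−0.195)·B·0.773.
B = 228.06/(0.773×0.805) = 366.49 kg/min.
Recycle J = 0.195×366.49 = 71.466 kg/min.

71.47 kg/min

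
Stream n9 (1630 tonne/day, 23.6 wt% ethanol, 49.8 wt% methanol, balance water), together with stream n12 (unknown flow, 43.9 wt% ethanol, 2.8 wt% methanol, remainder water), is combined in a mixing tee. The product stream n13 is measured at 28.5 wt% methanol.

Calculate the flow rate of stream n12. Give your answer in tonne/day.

1351 tonne/day

Let n12 be the unknown flow. Total out = 1630 + n12.
methanol balance: 811.74 + 0.028·n12 = 0.285·(1630 + n12)
(0.028 − 0.285)·n12 = 0.285×1630 − 811.74 = -347.19
n12 = -347.19 / -0.257 = 1350.9 tonne/day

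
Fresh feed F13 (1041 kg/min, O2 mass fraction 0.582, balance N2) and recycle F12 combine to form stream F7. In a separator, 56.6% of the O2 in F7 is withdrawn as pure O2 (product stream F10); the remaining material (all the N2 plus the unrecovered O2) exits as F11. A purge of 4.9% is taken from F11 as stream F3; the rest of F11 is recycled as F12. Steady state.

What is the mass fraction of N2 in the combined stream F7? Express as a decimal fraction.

N2 enters only via F13 and leaves only via the purge: 1041×0.418 = 0.049×(N2 in F11), and the separator passes all N2, so N2 in F7 = N2 in F11 = 8880.4 kg/min.
O2 in F7: m_A = 1041×0.582 + (1−0.049)·(1−0.566)·m_A, so m_A = 605.86/0.5873 = 1031.7 kg/min.
F7 = 1031.7 + 8880.4 = 9912 kg/min.
N2 fraction in F7 = 8880.4/9912 = 0.896.

0.896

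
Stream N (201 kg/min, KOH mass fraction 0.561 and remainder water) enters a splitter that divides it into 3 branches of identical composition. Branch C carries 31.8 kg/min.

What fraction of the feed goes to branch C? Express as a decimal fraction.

Fraction to C = 31.8/201 = 0.1582.

0.158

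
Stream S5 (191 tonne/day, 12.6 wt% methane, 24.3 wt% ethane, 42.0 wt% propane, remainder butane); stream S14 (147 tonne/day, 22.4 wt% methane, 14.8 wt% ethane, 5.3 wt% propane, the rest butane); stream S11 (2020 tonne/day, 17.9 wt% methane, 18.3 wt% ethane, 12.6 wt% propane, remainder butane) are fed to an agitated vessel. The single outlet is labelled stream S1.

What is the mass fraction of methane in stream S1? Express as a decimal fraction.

0.1775

Total flow out = 191 + 147 + 2020 = 2358 tonne/day.
methane in = 191×0.126 + 147×0.224 + 2020×0.179 = 418.57 tonne/day.
methane mass fraction in S1 = 418.57/2358 = 0.1775.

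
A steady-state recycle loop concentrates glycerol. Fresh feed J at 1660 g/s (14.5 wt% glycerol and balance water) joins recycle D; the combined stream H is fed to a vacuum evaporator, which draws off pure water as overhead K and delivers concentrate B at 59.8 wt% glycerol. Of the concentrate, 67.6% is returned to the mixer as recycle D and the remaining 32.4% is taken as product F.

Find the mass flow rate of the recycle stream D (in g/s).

839.8 g/s

Overall glycerol balance (none leaves overhead): glycerol in fresh feed = glycerol in product, i.e. 1660×0.145 = (1−0.676)·B·0.598.
B = 240.7/(0.598×0.324) = 1242.3 g/s.
Recycle D = 0.676×1242.3 = 839.8 g/s.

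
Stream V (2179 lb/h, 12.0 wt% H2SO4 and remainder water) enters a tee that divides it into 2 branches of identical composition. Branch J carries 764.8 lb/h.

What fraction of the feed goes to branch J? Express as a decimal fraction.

0.351

Fraction to J = 764.8/2179 = 0.3510.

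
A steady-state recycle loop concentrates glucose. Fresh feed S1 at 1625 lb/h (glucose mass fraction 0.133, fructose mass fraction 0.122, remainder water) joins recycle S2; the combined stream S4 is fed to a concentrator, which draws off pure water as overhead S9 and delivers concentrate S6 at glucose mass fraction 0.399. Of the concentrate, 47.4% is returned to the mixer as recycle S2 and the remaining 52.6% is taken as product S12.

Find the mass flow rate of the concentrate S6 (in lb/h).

1030 lb/h

Overall glucose balance (none leaves overhead): glucose in fresh feed = glucose in product, i.e. 1625×0.133 = (1−0.474)·S6·0.399.
S6 = 216.12/(0.399×0.526) = 1029.8 lb/h.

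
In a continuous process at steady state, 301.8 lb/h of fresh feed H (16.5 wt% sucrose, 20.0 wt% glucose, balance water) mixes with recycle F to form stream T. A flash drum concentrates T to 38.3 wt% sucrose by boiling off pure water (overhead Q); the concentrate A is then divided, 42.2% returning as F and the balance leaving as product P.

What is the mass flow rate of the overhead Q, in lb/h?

Overall sucrose balance (none leaves overhead): sucrose in fresh feed = sucrose in product, i.e. 301.8×0.165 = (1−0.422)·A·0.383.
A = 49.797/(0.383×0.578) = 224.95 lb/h.
Recycle F = 0.422×224.95 = 94.927 lb/h.
Combined feed T = 301.8 + 94.927 = 396.73 lb/h.
Overhead Q = T − A = 396.73 − 224.95 = 171.78 lb/h.

171.8 lb/h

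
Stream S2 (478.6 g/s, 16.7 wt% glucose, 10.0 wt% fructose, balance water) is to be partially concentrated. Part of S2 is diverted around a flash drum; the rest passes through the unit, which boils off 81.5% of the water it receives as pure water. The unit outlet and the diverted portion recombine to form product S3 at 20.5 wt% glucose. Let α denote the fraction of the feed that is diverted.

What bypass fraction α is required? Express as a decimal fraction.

All 478.6×0.167 = 79.926 g/s of glucose reaches S3, so S3 = 79.926/0.205 = 389.88 g/s and vapour = 88.716 g/s.
The evaporator receives (1−α)·478.6 of feed at 0.733 water and removes 0.815 of that water:
0.815×0.733×(1−α)×478.6 = 88.716
(1−α) = 88.716/285.91 = 0.3103;  α = 0.6897.

0.690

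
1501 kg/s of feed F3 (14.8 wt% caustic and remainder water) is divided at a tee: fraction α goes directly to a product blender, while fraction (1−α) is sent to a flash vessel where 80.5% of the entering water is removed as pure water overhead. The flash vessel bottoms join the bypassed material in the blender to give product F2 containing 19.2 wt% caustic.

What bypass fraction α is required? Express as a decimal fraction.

0.666

All 1501×0.148 = 222.15 kg/s of caustic reaches F2, so F2 = 222.15/0.192 = 1157 kg/s and vapour = 343.98 kg/s.
The evaporator receives (1−α)·1501 of feed at 0.852 water and removes 0.805 of that water:
0.805×0.852×(1−α)×1501 = 343.98
(1−α) = 343.98/1029.5 = 0.3341;  α = 0.6659.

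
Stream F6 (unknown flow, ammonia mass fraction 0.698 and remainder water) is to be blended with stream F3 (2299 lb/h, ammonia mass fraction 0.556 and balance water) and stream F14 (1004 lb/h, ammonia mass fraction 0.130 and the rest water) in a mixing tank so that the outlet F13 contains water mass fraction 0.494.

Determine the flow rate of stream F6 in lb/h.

1367 lb/h

Let F6 be the unknown flow. Total out = 3303 + F6.
water balance: 1894.2 + 0.302·F6 = 0.494·(3303 + F6)
(0.302 − 0.494)·F6 = 0.494×3303 − 1894.2 = -262.55
F6 = -262.55 / -0.192 = 1367.5 lb/h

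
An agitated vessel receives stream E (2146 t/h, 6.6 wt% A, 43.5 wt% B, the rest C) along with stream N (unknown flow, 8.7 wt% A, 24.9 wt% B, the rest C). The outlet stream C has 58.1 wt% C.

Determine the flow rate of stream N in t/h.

2120 t/h

Let N be the unknown flow. Total out = 2146 + N.
C balance: 1070.9 + 0.664·N = 0.581·(2146 + N)
(0.664 − 0.581)·N = 0.581×2146 − 1070.9 = 175.97
N = 175.97 / 0.083 = 2120.1 t/h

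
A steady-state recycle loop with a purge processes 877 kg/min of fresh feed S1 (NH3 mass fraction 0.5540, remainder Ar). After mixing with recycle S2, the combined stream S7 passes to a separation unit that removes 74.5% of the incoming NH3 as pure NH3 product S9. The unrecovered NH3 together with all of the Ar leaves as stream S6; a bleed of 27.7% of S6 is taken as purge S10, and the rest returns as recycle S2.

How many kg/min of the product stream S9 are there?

NH3 in S7: m_A = 877×0.554 + (1−0.277)·(1−0.745)·m_A, so m_A = 485.86/0.8156 = 595.68 kg/min.
Product S9 = 0.745×595.68 = 443.78 kg/min.

443.8 kg/min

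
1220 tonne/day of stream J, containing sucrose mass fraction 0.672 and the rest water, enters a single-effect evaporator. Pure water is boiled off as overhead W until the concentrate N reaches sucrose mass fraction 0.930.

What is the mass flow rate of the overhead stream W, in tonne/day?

338.5 tonne/day

sucrose is conserved: 1220×0.672 = 819.84 tonne/day all reports to the concentrate.
Concentrate = 819.84/(target fraction) = 881.55 tonne/day.
Overhead = 1220 − 881.55 = 338.45 tonne/day.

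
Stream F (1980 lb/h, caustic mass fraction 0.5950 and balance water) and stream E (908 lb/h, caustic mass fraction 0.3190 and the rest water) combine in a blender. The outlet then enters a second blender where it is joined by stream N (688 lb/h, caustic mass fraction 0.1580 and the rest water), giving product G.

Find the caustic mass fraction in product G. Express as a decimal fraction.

Overall, product flow = 3576 lb/h.
caustic in = 1980×0.595 + 908×0.319 + 688×0.158 = 1576.5 lb/h.
caustic fraction in G = 0.4408.

0.4408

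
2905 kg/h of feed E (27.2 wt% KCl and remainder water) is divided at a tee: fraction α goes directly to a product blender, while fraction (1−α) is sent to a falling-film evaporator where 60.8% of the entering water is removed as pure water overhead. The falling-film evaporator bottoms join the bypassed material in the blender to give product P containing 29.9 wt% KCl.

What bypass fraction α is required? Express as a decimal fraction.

All 2905×0.272 = 790.16 kg/h of KCl reaches P, so P = 790.16/0.299 = 2642.7 kg/h and vapour = 262.32 kg/h.
The evaporator receives (1−α)·2905 of feed at 0.728 water and removes 0.608 of that water:
0.608×0.728×(1−α)×2905 = 262.32
(1−α) = 262.32/1285.8 = 0.2040;  α = 0.7960.

0.796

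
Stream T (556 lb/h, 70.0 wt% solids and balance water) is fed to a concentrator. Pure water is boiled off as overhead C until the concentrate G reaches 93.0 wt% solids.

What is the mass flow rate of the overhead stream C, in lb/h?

solids is conserved: 556×0.700 = 389.2 lb/h all reports to the concentrate.
Concentrate = 389.2/(target fraction) = 418.49 lb/h.
Overhead = 556 − 418.49 = 137.51 lb/h.

137.5 lb/h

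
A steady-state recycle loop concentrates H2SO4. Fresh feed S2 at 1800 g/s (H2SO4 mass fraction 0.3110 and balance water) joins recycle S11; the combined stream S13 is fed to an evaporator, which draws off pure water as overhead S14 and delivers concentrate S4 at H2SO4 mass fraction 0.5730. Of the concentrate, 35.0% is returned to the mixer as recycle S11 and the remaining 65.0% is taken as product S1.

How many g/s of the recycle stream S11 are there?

Overall H2SO4 balance (none leaves overhead): H2SO4 in fresh feed = H2SO4 in product, i.e. 1800×0.311 = (1−0.350)·S4·0.573.
S4 = 559.8/(0.573×0.650) = 1503 g/s.
Recycle S11 = 0.350×1503 = 526.06 g/s.

526.1 g/s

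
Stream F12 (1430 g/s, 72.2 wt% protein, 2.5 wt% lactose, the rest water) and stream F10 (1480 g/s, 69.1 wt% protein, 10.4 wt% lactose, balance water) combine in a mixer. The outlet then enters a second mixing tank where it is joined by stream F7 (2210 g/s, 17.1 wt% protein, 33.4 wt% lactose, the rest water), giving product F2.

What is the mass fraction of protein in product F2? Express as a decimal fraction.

0.475

Overall, product flow = 5120 g/s.
protein in = 1430×0.722 + 1480×0.691 + 2210×0.171 = 2433.1 g/s.
protein fraction in F2 = 0.475.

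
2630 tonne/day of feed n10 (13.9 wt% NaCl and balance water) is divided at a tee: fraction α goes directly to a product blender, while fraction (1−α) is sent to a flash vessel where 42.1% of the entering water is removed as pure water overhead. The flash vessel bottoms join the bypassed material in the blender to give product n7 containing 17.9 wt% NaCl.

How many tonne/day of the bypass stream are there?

1009 tonne/day

All 2630×0.139 = 365.57 tonne/day of NaCl reaches n7, so n7 = 365.57/0.179 = 2042.3 tonne/day and vapour = 587.71 tonne/day.
The evaporator receives (1−α)·2630 of feed at 0.861 water and removes 0.421 of that water:
0.421×0.861×(1−α)×2630 = 587.71
(1−α) = 587.71/953.33 = 0.6165;  α = 0.3835.
Bypass flow = 0.3835×2630 = 1008.6 tonne/day.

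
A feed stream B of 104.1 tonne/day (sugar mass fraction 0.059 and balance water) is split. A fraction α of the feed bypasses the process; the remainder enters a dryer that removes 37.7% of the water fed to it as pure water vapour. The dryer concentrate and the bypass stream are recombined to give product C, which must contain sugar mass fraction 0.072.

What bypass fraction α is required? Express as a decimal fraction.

All 104.1×0.059 = 6.1419 tonne/day of sugar reaches C, so C = 6.1419/0.072 = 85.304 tonne/day and vapour = 18.796 tonne/day.
The evaporator receives (1−α)·104.1 of feed at 0.941 water and removes 0.377 of that water:
0.377×0.941×(1−α)×104.1 = 18.796
(1−α) = 18.796/36.93 = 0.5090;  α = 0.4910.

0.491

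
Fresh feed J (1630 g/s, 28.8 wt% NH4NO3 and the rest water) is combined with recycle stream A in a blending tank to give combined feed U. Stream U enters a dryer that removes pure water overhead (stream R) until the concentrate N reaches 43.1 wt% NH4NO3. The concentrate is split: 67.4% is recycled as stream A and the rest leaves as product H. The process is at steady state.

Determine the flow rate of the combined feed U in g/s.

Overall NH4NO3 balance (none leaves overhead): NH4NO3 in fresh feed = NH4NO3 in product, i.e. 1630×0.288 = (1−0.674)·N·0.431.
N = 469.44/(0.431×0.326) = 3341.1 g/s.
Recycle A = 0.674×3341.1 = 2251.9 g/s.
Combined feed U = 1630 + 2251.9 = 3881.9 g/s.

3882 g/s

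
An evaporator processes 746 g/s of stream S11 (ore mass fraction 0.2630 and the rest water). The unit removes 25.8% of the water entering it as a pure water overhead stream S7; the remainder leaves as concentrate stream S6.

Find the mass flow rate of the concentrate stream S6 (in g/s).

water entering = 746×0.737 = 549.8 g/s; overhead removed = 0.258×549.8 = 141.85 g/s.
Concentrate = 746 − 141.85 = 604.15 g/s.

604.2 g/s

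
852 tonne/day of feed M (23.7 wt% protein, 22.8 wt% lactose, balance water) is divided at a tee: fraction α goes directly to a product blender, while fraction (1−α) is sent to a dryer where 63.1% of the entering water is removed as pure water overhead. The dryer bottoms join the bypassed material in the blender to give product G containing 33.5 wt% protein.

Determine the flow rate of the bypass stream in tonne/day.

113.7 tonne/day

All 852×0.237 = 201.92 tonne/day of protein reaches G, so G = 201.92/0.335 = 602.76 tonne/day and vapour = 249.24 tonne/day.
The evaporator receives (1−α)·852 of feed at 0.535 water and removes 0.631 of that water:
0.631×0.535×(1−α)×852 = 249.24
(1−α) = 249.24/287.62 = 0.8666;  α = 0.1334.
Bypass flow = 0.1334×852 = 113.69 tonne/day.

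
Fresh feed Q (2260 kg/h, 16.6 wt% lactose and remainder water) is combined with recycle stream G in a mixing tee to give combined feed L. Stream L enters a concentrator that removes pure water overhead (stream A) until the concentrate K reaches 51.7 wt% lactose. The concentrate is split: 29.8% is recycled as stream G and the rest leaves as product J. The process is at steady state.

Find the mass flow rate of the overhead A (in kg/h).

Overall lactose balance (none leaves overhead): lactose in fresh feed = lactose in product, i.e. 2260×0.166 = (1−0.298)·K·0.517.
K = 375.16/(0.517×0.702) = 1033.7 kg/h.
Recycle G = 0.298×1033.7 = 308.04 kg/h.
Combined feed L = 2260 + 308.04 = 2568 kg/h.
Overhead A = L − K = 2568 − 1033.7 = 1534.4 kg/h.

1534 kg/h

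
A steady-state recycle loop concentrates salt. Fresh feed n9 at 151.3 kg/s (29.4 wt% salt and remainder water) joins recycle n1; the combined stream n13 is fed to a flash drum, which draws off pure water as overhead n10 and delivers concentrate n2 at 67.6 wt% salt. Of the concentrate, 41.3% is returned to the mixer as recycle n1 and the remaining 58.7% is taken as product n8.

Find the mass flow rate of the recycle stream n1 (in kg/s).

46.3 kg/s

Overall salt balance (none leaves overhead): salt in fresh feed = salt in product, i.e. 151.3×0.294 = (1−0.413)·n2·0.676.
n2 = 44.482/(0.676×0.587) = 112.1 kg/s.
Recycle n1 = 0.413×112.1 = 46.297 kg/s.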